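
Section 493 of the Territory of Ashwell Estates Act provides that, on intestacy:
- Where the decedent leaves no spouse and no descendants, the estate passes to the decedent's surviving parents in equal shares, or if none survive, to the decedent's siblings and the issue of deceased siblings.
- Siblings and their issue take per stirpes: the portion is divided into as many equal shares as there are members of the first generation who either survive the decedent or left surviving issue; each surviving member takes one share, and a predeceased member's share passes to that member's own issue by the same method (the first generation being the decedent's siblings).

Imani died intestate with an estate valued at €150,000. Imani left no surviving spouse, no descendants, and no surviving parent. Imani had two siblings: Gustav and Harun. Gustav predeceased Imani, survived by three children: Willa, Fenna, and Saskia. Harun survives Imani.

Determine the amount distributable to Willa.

The entire €150,000 passes to the siblings and their issue.
That amount (€150,000) is divided into 2 shares of €75,000: Harun takes €75,000; Gustav's €75,000 share passes to Gustav's issue.
Gustav's share (€75,000) is divided into 3 shares of €25,000: Willa, Fenna, and Saskia each take €25,000.

Willa receives €25,000.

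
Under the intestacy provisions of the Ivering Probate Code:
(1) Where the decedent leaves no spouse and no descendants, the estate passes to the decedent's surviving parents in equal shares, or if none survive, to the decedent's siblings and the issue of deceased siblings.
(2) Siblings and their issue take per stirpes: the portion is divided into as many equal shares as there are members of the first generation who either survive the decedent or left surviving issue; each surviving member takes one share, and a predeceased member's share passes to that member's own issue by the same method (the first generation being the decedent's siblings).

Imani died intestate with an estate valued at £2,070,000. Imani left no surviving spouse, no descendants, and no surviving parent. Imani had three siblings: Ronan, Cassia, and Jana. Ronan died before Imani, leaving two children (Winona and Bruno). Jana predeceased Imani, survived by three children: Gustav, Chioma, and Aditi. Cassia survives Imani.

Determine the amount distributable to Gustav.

The entire £2,070,000 passes to the siblings and their issue.
That amount (£2,070,000) is divided into 3 shares of £690,000: Cassia takes £690,000; Ronan's £690,000 share passes to Ronan's issue; Jana's £690,000 share passes to Jana's issue.
Ronan's share (£690,000) is divided into 2 shares of £345,000: Winona and Bruno each take £345,000.
Jana's share (£690,000) is divided into 3 shares of £230,000: Gustav, Chioma, and Aditi each take £230,000.

Gustav receives £230,000.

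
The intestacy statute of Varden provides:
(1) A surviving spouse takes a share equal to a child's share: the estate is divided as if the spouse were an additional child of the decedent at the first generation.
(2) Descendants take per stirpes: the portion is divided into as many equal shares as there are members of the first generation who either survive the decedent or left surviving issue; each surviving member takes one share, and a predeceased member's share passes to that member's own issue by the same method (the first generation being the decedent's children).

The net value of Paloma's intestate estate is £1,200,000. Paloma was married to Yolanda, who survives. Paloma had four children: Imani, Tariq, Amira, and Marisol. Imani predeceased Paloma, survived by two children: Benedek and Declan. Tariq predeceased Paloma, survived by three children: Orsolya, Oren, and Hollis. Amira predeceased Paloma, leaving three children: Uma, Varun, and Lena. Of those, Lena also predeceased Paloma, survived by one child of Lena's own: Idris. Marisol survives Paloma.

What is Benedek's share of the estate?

The spouse counts as an additional share at the children's level, so there are 5 primary shares of £240,000. Yolanda takes one such share (£240,000).
The children's combined portion (£960,000) is divided into 4 shares of £240,000: Marisol takes £240,000; Imani's £240,000 share passes to Imani's issue; Tariq's £240,000 share passes to Tariq's issue; Amira's £240,000 share passes to Amira's issue.
Imani's share (£240,000) is divided into 2 shares of £120,000: Benedek and Declan each take £120,000.
Tariq's share (£240,000) is divided into 3 shares of £80,000: Orsolya, Oren, and Hollis each take £80,000.
Amira's share (£240,000) is divided into 3 shares of £80,000: Uma and Varun each take £80,000; Lena's £80,000 share passes to Lena's issue.
Lena's share (£80,000) passes entirely to Idris.

Benedek receives £120,000.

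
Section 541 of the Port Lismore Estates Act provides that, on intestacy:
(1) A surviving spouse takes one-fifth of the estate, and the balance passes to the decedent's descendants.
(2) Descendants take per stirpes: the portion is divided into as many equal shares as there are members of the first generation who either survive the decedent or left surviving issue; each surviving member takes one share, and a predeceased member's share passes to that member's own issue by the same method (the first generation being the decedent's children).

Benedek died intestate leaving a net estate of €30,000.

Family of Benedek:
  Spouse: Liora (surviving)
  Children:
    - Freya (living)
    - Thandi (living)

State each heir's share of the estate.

Liora: €6,000; Freya: €12,000; Thandi: €12,000

Liora takes one-fifth of €30,000 = €6,000. The remaining €24,000 passes to the descendants.
The descendants' portion (€24,000) is divided into 2 shares of €12,000: Freya and Thandi each take €12,000.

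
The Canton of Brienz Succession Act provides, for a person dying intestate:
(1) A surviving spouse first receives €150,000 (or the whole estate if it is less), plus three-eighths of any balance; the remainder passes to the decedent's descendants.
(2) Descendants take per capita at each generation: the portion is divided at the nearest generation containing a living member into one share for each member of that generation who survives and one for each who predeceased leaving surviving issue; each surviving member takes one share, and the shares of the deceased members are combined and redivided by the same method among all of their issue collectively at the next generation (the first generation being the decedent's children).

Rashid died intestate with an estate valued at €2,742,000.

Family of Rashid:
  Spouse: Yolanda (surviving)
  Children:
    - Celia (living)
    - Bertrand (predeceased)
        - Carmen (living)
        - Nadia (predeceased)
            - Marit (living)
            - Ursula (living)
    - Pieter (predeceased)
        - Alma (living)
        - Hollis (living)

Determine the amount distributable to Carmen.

Yolanda first takes €150,000, leaving a balance of €2,592,000. Yolanda then takes three-eighths of the balance (€972,000), for a total of €1,122,000. The remaining €1,620,000 passes to the descendants.
The descendants' portion (€1,620,000) is divided at the children's generation into 3 shares of €540,000. Celia takes €540,000. The 2 shares of the deceased (Bertrand and Pieter) are combined into a pool of €1,080,000.
That pool (€1,080,000) is divided at the grandchildren's generation into 4 shares of €270,000. Carmen, Alma, and Hollis each take €270,000. The remaining share for the deceased Nadia (€270,000) is carried to the next generation.
That pool (€270,000) is divided at the great-grandchildren's generation equally among Marit and Ursula: €135,000 each.

Carmen receives €270,000.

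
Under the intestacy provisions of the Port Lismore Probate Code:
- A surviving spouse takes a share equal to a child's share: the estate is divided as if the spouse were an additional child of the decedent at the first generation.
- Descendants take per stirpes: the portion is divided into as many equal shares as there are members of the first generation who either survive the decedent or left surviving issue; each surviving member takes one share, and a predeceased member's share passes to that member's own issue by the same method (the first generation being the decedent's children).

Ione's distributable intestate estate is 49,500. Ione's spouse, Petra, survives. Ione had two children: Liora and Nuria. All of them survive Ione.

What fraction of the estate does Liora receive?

The spouse counts as an additional share at the children's level, so there are 3 primary shares of 16,500. Petra takes one such share (16,500).
The children's combined portion (33,000) is divided into 2 shares of 16,500: Liora and Nuria each take 16,500.

Liora receives 1/3 of the estate.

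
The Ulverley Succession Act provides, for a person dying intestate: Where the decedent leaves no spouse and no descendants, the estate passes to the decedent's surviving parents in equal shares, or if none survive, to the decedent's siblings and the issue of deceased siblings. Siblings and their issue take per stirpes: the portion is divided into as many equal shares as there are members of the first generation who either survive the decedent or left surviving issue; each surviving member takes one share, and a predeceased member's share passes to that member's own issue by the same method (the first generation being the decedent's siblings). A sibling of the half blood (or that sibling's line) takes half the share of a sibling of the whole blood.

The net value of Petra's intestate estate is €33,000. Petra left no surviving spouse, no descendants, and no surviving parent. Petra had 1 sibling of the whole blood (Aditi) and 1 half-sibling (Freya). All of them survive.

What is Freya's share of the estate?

Freya receives €11,000.

The entire €33,000 passes to the siblings and their issue.
Counting each half-blood sibling's line as half a unit, there are 3/2 units in €33,000, so one unit is €22,000. Whole-blood lines (Aditi) take €22,000 each; half-blood lines (Freya) take €11,000 each.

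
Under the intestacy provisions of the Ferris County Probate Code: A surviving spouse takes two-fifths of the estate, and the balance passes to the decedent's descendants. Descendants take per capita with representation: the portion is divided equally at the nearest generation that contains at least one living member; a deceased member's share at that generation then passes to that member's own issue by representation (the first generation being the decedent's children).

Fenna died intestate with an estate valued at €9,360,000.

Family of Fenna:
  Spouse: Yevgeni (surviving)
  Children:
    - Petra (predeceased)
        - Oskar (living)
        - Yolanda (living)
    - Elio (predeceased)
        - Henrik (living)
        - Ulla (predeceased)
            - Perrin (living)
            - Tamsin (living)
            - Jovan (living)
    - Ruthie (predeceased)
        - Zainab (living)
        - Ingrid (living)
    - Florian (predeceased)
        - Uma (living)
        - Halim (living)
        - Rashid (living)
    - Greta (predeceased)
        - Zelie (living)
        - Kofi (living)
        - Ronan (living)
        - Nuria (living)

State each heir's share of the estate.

Yevgeni: €3,744,000; Oskar: €432,000; Yolanda: €432,000; Henrik: €432,000; Perrin: €144,000; Tamsin: €144,000; Jovan: €144,000; Zainab: €432,000; Ingrid: €432,000; Uma: €432,000; Halim: €432,000; Rashid: €432,000; Zelie: €432,000; Kofi: €432,000; Ronan: €432,000; Nuria: €432,000

Yevgeni takes two-fifths of €9,360,000 = €3,744,000. The remaining €5,616,000 passes to the descendants.
No child survives, so the initial division is made at the grandchildren's generation.
The descendants' portion (€5,616,000) is divided into 13 shares of €432,000: Oskar, Yolanda, Henrik, Zainab, Ingrid, Uma, Halim, Rashid, Zelie, Kofi, Ronan, and Nuria each take €432,000; Ulla's €432,000 share passes to Ulla's issue.
Ulla's share (€432,000) is divided into 3 shares of €144,000: Perrin, Tamsin, and Jovan each take €144,000.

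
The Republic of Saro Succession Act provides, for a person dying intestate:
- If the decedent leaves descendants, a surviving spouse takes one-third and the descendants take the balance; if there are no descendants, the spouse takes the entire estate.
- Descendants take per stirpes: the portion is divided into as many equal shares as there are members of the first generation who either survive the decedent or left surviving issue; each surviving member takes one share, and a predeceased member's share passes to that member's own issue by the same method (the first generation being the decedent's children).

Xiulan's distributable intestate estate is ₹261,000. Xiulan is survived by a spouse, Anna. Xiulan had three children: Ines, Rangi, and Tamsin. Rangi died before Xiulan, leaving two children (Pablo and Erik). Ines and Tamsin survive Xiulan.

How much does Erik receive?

Erik receives ₹29,000.

Anna takes one-third of ₹261,000 = ₹87,000. The remaining ₹174,000 passes to the descendants.
The descendants' portion (₹174,000) is divided into 3 shares of ₹58,000: Ines and Tamsin each take ₹58,000; Rangi's ₹58,000 share passes to Rangi's issue.
Rangi's share (₹58,000) is divided into 2 shares of ₹29,000: Pablo and Erik each take ₹29,000.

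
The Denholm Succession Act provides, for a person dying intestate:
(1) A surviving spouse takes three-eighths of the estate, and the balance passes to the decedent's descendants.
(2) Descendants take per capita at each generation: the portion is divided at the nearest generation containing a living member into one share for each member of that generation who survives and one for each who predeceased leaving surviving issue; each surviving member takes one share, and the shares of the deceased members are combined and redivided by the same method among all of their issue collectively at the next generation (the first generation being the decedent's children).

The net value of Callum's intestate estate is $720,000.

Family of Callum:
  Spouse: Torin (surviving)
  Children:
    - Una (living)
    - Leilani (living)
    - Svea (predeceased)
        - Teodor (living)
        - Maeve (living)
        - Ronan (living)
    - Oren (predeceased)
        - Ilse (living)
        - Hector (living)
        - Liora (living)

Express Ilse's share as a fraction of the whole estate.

Torin takes three-eighths of $720,000 = $270,000. The remaining $450,000 passes to the descendants.
The descendants' portion ($450,000) is divided at the children's generation into 4 shares of $112,500. Una and Leilani each take $112,500. The 2 shares of the deceased (Svea and Oren) are combined into a pool of $225,000.
That pool ($225,000) is divided at the grandchildren's generation equally among Teodor, Maeve, Ronan, Ilse, Hector, and Liora: $37,500 each.

Ilse receives 5/96 of the estate.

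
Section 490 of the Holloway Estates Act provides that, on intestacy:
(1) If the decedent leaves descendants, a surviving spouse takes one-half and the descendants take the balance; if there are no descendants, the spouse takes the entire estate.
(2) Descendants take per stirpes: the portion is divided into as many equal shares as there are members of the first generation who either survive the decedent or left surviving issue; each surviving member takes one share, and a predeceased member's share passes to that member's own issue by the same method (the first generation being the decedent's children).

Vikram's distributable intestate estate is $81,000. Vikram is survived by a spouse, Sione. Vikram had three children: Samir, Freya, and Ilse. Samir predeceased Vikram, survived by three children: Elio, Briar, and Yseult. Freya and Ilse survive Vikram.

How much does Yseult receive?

Yseult receives $4,500.

Sione takes one-half of $81,000 = $40,500. The remaining $40,500 passes to the descendants.
The descendants' portion ($40,500) is divided into 3 shares of $13,500: Freya and Ilse each take $13,500; Samir's $13,500 share passes to Samir's issue.
Samir's share ($13,500) is divided into 3 shares of $4,500: Elio, Briar, and Yseult each take $4,500.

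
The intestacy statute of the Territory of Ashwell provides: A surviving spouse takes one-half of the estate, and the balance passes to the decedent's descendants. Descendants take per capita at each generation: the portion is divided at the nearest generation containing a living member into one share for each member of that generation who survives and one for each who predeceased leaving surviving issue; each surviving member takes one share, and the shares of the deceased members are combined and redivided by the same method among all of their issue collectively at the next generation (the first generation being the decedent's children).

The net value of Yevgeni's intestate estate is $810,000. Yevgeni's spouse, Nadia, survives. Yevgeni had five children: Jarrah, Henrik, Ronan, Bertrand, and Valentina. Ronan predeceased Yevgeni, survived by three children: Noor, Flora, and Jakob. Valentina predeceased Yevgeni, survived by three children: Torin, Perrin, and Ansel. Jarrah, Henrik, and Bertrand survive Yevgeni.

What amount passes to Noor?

Noor receives $27,000.

Nadia takes one-half of $810,000 = $405,000. The remaining $405,000 passes to the descendants.
The descendants' portion ($405,000) is divided at the children's generation into 5 shares of $81,000. Jarrah, Henrik, and Bertrand each take $81,000. The 2 shares of the deceased (Ronan and Valentina) are combined into a pool of $162,000.
That pool ($162,000) is divided at the grandchildren's generation equally among Noor, Flora, Jakob, Torin, Perrin, and Ansel: $27,000 each.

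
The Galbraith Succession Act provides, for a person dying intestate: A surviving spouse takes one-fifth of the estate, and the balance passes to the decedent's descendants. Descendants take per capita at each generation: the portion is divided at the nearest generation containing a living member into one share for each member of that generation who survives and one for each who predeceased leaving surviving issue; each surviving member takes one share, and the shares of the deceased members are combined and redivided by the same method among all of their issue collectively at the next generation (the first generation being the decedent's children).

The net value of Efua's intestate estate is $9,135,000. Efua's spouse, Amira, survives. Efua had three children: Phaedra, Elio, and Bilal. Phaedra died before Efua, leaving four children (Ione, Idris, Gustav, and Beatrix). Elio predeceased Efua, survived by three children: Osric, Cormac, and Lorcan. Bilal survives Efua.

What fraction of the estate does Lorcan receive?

Amira takes one-fifth of $9,135,000 = $1,827,000. The remaining $7,308,000 passes to the descendants.
The descendants' portion ($7,308,000) is divided at the children's generation into 3 shares of $2,436,000. Bilal takes $2,436,000. The 2 shares of the deceased (Phaedra and Elio) are combined into a pool of $4,872,000.
That pool ($4,872,000) is divided at the grandchildren's generation equally among Ione, Idris, Gustav, Beatrix, Osric, Cormac, and Lorcan: $696,000 each.

Lorcan receives 8/105 of the estate.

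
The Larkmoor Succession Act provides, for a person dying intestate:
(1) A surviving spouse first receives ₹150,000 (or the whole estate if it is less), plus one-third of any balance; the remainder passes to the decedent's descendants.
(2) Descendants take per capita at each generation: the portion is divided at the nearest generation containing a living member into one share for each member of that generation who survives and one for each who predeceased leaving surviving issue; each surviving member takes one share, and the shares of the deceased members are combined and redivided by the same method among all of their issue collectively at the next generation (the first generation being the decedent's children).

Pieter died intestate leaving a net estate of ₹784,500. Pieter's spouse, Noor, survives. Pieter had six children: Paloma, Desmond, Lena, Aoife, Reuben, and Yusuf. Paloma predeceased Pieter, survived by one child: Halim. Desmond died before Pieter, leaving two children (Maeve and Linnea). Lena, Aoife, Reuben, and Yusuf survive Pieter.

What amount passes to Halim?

Halim receives ₹47,000.

Noor first takes ₹150,000, leaving a balance of ₹634,500. Noor then takes one-third of the balance (₹211,500), for a total of ₹361,500. The remaining ₹423,000 passes to the descendants.
The descendants' portion (₹423,000) is divided at the children's generation into 6 shares of ₹70,500. Lena, Aoife, Reuben, and Yusuf each take ₹70,500. The 2 shares of the deceased (Paloma and Desmond) are combined into a pool of ₹141,000.
That pool (₹141,000) is divided at the grandchildren's generation equally among Halim, Maeve, and Linnea: ₹47,000 each.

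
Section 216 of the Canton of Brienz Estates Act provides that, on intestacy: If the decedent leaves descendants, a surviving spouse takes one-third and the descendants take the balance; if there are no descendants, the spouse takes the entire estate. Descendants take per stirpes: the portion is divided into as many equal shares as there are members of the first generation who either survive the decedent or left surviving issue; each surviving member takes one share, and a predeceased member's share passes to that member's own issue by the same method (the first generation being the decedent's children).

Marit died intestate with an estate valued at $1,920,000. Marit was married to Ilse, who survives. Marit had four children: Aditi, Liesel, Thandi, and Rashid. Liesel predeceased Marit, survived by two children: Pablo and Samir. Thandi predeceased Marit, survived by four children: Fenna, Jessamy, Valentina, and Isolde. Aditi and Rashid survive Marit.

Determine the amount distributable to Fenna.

Ilse takes one-third of $1,920,000 = $640,000. The remaining $1,280,000 passes to the descendants.
The descendants' portion ($1,280,000) is divided into 4 shares of $320,000: Aditi and Rashid each take $320,000; Liesel's $320,000 share passes to Liesel's issue; Thandi's $320,000 share passes to Thandi's issue.
Liesel's share ($320,000) is divided into 2 shares of $160,000: Pablo and Samir each take $160,000.
Thandi's share ($320,000) is divided into 4 shares of $80,000: Fenna, Jessamy, Valentina, and Isolde each take $80,000.

Fenna receives $80,000.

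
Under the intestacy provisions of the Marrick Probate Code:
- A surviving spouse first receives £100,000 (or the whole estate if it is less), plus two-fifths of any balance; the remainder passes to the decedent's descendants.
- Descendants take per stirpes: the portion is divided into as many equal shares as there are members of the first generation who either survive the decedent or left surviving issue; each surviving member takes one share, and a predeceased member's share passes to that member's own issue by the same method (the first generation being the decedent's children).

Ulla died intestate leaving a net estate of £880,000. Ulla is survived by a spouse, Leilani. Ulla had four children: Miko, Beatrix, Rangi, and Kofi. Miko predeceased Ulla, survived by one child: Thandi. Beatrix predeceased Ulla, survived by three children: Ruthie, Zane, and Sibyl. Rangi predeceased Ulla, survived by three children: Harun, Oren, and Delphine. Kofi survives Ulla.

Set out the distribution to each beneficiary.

Leilani first takes £100,000, leaving a balance of £780,000. Leilani then takes two-fifths of the balance (£312,000), for a total of £412,000. The remaining £468,000 passes to the descendants.
The descendants' portion (£468,000) is divided into 4 shares of £117,000: Kofi takes £117,000; Miko's £117,000 share passes to Miko's issue; Beatrix's £117,000 share passes to Beatrix's issue; Rangi's £117,000 share passes to Rangi's issue.
Miko's share (£117,000) passes entirely to Thandi.
Beatrix's share (£117,000) is divided into 3 shares of £39,000: Ruthie, Zane, and Sibyl each take £39,000.
Rangi's share (£117,000) is divided into 3 shares of £39,000: Harun, Oren, and Delphine each take £39,000.

Leilani: £412,000; Thandi: £117,000; Ruthie: £39,000; Zane: £39,000; Sibyl: £39,000; Harun: £39,000; Oren: £39,000; Delphine: £39,000; Kofi: £117,000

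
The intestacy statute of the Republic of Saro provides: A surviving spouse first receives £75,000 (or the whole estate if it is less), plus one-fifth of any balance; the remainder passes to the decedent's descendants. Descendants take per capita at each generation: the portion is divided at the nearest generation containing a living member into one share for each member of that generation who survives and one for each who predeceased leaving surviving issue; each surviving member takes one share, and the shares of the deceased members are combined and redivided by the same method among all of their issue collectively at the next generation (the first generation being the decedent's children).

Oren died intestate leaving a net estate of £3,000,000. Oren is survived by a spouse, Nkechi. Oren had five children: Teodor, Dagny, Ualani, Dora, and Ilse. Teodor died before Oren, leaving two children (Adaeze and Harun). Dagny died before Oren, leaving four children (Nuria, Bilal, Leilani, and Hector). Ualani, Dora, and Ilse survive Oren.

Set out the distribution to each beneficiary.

Nkechi first takes £75,000, leaving a balance of £2,925,000. Nkechi then takes one-fifth of the balance (£585,000), for a total of £660,000. The remaining £2,340,000 passes to the descendants.
The descendants' portion (£2,340,000) is divided at the children's generation into 5 shares of £468,000. Ualani, Dora, and Ilse each take £468,000. The 2 shares of the deceased (Teodor and Dagny) are combined into a pool of £936,000.
That pool (£936,000) is divided at the grandchildren's generation equally among Adaeze, Harun, Nuria, Bilal, Leilani, and Hector: £156,000 each.

Nkechi: £660,000; Adaeze: £156,000; Harun: £156,000; Nuria: £156,000; Bilal: £156,000; Leilani: £156,000; Hector: £156,000; Ualani: £468,000; Dora: £468,000; Ilse: £468,000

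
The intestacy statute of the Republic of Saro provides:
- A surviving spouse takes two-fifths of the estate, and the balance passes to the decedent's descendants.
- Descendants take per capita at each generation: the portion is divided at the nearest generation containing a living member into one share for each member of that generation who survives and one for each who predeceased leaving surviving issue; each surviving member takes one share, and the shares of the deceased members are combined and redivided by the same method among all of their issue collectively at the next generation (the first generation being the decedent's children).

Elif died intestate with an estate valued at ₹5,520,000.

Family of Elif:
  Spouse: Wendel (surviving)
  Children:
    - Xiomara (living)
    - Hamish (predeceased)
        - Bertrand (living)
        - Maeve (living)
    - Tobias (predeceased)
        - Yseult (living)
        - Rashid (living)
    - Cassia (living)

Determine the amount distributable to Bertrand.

Bertrand receives ₹414,000.

Wendel takes two-fifths of ₹5,520,000 = ₹2,208,000. The remaining ₹3,312,000 passes to the descendants.
The descendants' portion (₹3,312,000) is divided at the children's generation into 4 shares of ₹828,000. Xiomara and Cassia each take ₹828,000. The 2 shares of the deceased (Hamish and Tobias) are combined into a pool of ₹1,656,000.
That pool (₹1,656,000) is divided at the grandchildren's generation equally among Bertrand, Maeve, Yseult, and Rashid: ₹414,000 each.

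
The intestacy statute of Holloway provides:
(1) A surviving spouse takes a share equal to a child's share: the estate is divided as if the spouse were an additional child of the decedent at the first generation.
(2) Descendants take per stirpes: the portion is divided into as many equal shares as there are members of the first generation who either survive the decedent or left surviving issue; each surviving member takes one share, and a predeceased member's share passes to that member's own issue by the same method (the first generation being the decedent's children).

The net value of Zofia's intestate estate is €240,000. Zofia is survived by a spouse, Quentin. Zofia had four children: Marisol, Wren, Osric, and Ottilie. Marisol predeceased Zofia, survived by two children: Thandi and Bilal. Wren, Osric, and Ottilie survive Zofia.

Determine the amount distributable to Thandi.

The spouse counts as an additional share at the children's level, so there are 5 primary shares of €48,000. Quentin takes one such share (€48,000).
The children's combined portion (€192,000) is divided into 4 shares of €48,000: Wren, Osric, and Ottilie each take €48,000; Marisol's €48,000 share passes to Marisol's issue.
Marisol's share (€48,000) is divided into 2 shares of €24,000: Thandi and Bilal each take €24,000.

Thandi receives €24,000.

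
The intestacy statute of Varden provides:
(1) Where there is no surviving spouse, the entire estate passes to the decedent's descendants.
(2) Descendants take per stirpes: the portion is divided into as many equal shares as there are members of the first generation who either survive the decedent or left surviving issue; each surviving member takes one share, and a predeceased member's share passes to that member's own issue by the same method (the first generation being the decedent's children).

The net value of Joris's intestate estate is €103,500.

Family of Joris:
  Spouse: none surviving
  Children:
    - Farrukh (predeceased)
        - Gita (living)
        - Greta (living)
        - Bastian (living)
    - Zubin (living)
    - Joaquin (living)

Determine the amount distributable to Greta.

The entire €103,500 passes to the descendants.
That amount (€103,500) is divided into 3 shares of €34,500: Zubin and Joaquin each take €34,500; Farrukh's €34,500 share passes to Farrukh's issue.
Farrukh's share (€34,500) is divided into 3 shares of €11,500: Gita, Greta, and Bastian each take €11,500.

Greta receives €11,500.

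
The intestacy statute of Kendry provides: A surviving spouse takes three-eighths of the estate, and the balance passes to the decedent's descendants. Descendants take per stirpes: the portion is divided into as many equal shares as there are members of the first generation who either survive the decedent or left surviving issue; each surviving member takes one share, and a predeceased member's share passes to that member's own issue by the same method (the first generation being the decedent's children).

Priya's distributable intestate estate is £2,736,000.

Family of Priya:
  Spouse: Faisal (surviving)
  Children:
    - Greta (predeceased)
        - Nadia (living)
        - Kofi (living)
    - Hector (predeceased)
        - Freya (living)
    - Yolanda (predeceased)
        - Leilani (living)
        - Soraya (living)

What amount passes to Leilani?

Faisal takes three-eighths of £2,736,000 = £1,026,000. The remaining £1,710,000 passes to the descendants.
The descendants' portion (£1,710,000) is divided into 3 shares of £570,000: Greta's £570,000 share passes to Greta's issue; Hector's £570,000 share passes to Hector's issue; Yolanda's £570,000 share passes to Yolanda's issue.
Greta's share (£570,000) is divided into 2 shares of £285,000: Nadia and Kofi each take £285,000.
Hector's share (£570,000) passes entirely to Freya.
Yolanda's share (£570,000) is divided into 2 shares of £285,000: Leilani and Soraya each take £285,000.

Leilani receives £285,000.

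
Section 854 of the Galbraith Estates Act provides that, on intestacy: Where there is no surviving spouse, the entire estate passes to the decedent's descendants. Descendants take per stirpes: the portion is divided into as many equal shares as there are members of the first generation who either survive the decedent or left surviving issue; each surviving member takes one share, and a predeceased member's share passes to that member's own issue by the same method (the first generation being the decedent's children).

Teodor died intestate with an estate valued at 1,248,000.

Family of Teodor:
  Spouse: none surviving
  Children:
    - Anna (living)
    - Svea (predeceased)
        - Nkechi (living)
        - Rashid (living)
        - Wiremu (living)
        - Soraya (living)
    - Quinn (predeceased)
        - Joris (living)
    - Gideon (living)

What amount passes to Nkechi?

Nkechi receives 78,000.

The entire 1,248,000 passes to the descendants.
That amount (1,248,000) is divided into 4 shares of 312,000: Anna and Gideon each take 312,000; Svea's 312,000 share passes to Svea's issue; Quinn's 312,000 share passes to Quinn's issue.
Svea's share (312,000) is divided into 4 shares of 78,000: Nkechi, Rashid, Wiremu, and Soraya each take 78,000.
Quinn's share (312,000) passes entirely to Joris.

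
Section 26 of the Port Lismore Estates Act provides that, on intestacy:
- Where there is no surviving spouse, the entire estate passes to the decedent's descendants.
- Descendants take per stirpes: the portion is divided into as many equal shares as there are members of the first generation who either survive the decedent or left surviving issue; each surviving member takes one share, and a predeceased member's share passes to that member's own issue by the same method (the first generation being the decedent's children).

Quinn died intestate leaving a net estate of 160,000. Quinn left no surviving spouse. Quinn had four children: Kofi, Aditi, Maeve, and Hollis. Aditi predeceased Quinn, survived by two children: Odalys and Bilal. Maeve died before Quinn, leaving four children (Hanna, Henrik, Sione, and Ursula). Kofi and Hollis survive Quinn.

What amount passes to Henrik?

The entire 160,000 passes to the descendants.
That amount (160,000) is divided into 4 shares of 40,000: Kofi and Hollis each take 40,000; Aditi's 40,000 share passes to Aditi's issue; Maeve's 40,000 share passes to Maeve's issue.
Aditi's share (40,000) is divided into 2 shares of 20,000: Odalys and Bilal each take 20,000.
Maeve's share (40,000) is divided into 4 shares of 10,000: Hanna, Henrik, Sione, and Ursula each take 10,000.

Henrik receives 10,000.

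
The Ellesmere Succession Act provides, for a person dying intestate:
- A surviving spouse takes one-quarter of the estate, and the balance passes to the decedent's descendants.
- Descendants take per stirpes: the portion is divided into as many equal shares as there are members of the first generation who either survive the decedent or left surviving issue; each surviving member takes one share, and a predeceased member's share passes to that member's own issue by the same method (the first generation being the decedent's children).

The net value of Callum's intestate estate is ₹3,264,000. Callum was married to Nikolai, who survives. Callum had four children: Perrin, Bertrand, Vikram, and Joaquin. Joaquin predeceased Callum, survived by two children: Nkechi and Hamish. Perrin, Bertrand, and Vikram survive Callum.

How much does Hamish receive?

Hamish receives ₹306,000.

Nikolai takes one-quarter of ₹3,264,000 = ₹816,000. The remaining ₹2,448,000 passes to the descendants.
The descendants' portion (₹2,448,000) is divided into 4 shares of ₹612,000: Perrin, Bertrand, and Vikram each take ₹612,000; Joaquin's ₹612,000 share passes to Joaquin's issue.
Joaquin's share (₹612,000) is divided into 2 shares of ₹306,000: Nkechi and Hamish each take ₹306,000.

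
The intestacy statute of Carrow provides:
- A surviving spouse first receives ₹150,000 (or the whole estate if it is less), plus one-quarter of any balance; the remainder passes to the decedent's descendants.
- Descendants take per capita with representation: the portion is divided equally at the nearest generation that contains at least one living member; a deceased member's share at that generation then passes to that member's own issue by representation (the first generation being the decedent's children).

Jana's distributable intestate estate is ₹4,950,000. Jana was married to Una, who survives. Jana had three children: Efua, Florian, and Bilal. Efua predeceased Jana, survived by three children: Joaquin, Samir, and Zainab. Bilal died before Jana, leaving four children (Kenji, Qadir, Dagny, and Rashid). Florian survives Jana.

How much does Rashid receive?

Rashid receives ₹300,000.

Una first takes ₹150,000, leaving a balance of ₹4,800,000. Una then takes one-quarter of the balance (₹1,200,000), for a total of ₹1,350,000. The remaining ₹3,600,000 passes to the descendants.
The descendants' portion (₹3,600,000) is divided into 3 shares of ₹1,200,000: Florian takes ₹1,200,000; Efua's ₹1,200,000 share passes to Efua's issue; Bilal's ₹1,200,000 share passes to Bilal's issue.
Efua's share (₹1,200,000) is divided into 3 shares of ₹400,000: Joaquin, Samir, and Zainab each take ₹400,000.
Bilal's share (₹1,200,000) is divided into 4 shares of ₹300,000: Kenji, Qadir, Dagny, and Rashid each take ₹300,000.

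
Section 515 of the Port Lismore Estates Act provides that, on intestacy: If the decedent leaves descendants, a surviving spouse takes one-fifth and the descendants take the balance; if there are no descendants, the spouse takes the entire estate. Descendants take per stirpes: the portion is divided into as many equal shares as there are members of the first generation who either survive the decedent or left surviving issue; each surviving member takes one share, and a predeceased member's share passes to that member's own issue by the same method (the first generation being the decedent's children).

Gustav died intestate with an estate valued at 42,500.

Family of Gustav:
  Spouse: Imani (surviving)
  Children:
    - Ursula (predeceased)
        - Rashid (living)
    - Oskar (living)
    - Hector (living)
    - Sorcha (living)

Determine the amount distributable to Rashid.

Rashid receives 8,500.

Imani takes one-fifth of 42,500 = 8,500. The remaining 34,000 passes to the descendants.
The descendants' portion (34,000) is divided into 4 shares of 8,500: Oskar, Hector, and Sorcha each take 8,500; Ursula's 8,500 share passes to Ursula's issue.
Ursula's share (8,500) passes entirely to Rashid.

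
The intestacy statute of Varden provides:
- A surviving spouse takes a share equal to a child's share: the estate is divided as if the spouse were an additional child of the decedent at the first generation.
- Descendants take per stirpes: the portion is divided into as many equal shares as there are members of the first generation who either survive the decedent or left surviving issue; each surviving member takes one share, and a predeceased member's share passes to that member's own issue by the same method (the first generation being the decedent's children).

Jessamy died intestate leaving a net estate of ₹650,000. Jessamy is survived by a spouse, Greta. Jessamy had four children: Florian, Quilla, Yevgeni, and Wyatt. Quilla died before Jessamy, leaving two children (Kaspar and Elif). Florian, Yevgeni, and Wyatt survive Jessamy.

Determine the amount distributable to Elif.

Elif receives ₹65,000.

The spouse counts as an additional share at the children's level, so there are 5 primary shares of ₹130,000. Greta takes one such share (₹130,000).
The children's combined portion (₹520,000) is divided into 4 shares of ₹130,000: Florian, Yevgeni, and Wyatt each take ₹130,000; Quilla's ₹130,000 share passes to Quilla's issue.
Quilla's share (₹130,000) is divided into 2 shares of ₹65,000: Kaspar and Elif each take ₹65,000.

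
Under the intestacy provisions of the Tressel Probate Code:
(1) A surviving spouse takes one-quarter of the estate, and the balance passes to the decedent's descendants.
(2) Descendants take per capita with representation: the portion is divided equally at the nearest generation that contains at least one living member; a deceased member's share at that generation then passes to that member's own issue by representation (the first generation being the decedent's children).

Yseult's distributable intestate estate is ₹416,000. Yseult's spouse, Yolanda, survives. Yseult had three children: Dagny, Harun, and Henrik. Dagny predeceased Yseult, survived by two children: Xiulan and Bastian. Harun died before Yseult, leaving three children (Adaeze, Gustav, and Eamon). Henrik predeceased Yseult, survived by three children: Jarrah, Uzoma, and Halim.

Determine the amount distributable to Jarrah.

Yolanda takes one-quarter of ₹416,000 = ₹104,000. The remaining ₹312,000 passes to the descendants.
No child survives, so the initial division is made at the grandchildren's generation.
The descendants' portion (₹312,000) is divided into 8 shares of ₹39,000: Xiulan, Bastian, Adaeze, Gustav, Eamon, Jarrah, Uzoma, and Halim each take ₹39,000.

Jarrah receives ₹39,000.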